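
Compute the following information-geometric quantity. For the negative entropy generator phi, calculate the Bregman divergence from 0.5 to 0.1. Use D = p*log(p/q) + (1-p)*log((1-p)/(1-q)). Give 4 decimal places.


Bregman divergence with negative entropy generator:
D = p*log(p/q) + (1-p)*log((1-p)/(1-q)).
p = 0.5, q = 0.1.
p*log(p/q) = 0.5*log(0.5/0.1) = 0.804719.
(1-p)*log((1-p)/(1-q)) = 0.5*log(0.5/0.9) = -0.293893.
D = 0.804719 + -0.293893 = 0.5108

0.5108


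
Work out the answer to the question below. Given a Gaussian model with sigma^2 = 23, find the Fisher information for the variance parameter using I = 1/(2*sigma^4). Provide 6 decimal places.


Fisher information for variance: I(sigma^2) = 1/(2*sigma^4).
sigma^2 = 23, so sigma^4 = 529.
I = 1/(2*529) = 1/1058 = 0.000945

0.000945


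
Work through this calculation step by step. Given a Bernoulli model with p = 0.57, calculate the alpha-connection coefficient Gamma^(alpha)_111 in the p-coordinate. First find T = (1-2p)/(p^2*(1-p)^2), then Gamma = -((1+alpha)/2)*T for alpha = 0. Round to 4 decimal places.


Skewness (Amari-Chentsov) tensor: T = (1-2p)/(p^2*(1-p)^2).
p = 0.57, 1-2p = -0.14, p^2 = 0.3249, (1-p)^2 = 0.1849.
T = -0.14/(0.3249 * 0.1849) = -2.330459.
In the p-coordinate, Gamma^(alpha) = Gamma^(0) - (alpha/2)*T with Gamma^(0) = (1/2)*g'(p) = -T/2,
so Gamma^(alpha) = -((1+alpha)/2)*T.
alpha = 0, -(1+alpha)/2 = -0.5.
Gamma = -0.5 * -2.330459 = 1.1652

1.1652


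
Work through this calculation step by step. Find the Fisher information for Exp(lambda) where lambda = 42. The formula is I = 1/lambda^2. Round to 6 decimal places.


Fisher information for exponential: I(lambda) = 1/lambda^2.
lambda = 42, lambda^2 = 1764.
I = 1/1764 = 0.000567

0.000567


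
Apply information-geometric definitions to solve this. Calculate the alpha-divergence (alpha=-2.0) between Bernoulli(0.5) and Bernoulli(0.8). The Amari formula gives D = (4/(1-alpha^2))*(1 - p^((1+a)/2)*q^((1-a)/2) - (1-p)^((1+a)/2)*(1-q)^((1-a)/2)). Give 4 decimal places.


Amari alpha-divergence:
D = (4/(1-alpha^2))*(1 - p^((1+a)/2)*q^((1-a)/2) - (1-p)^((1+a)/2)*(1-q)^((1-a)/2)).
alpha = -2.0, p = 0.5, q = 0.8.
e1 = (1+alpha)/2 = -0.5, e2 = (1-alpha)/2 = 1.5.
t1 = p^e1 * q^e2 = 0.5^-0.5 * 0.8^1.5 = 1.011929.
t2 = (1-p)^e1 * (1-q)^e2 = 0.5^-0.5 * 0.2^1.5 = 0.126491.
4/(1-alpha^2) = -1.333333.
D = -1.333333*(1 - 1.011929 - 0.126491) = 0.1846

0.1846


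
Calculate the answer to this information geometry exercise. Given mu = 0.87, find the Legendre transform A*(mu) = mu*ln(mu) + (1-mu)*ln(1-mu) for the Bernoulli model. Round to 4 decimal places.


Legendre transform for Bernoulli:
A*(mu) = mu*log(mu) + (1-mu)*log(1-mu).
mu = 0.87, 1-mu = 0.13.
mu*log(mu) = 0.87*log(0.87) = -0.121158.
(1-mu)*log(1-mu) = 0.13*log(0.13) = -0.265229.
A* = -0.121158 + -0.265229 = -0.3864

-0.3864


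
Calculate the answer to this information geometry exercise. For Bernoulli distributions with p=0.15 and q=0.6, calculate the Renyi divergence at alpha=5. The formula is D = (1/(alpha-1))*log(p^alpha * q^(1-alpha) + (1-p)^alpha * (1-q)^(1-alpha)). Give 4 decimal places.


Renyi divergence of order alpha between Bernoulli distributions:
D = (1/(alpha-1))*log(p^alpha * q^(1-alpha) + (1-p)^alpha * (1-q)^(1-alpha)).
alpha = 5, p = 0.15, q = 0.6.
p^alpha * q^(1-alpha) = 0.15^5 * 0.6^-4 = 0.000586.
(1-p)^alpha * (1-q)^(1-alpha) = 0.85^5 * 0.4^-4 = 17.332239.
sum = 0.000586 + 17.332239 = 17.332825.
D = (1/4)*log(17.332825) = 0.7132

0.7132


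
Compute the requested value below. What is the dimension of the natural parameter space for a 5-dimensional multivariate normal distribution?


Exponential family dimension calculation:
For 5-dim MVN: mean has 5 params, covariance has 5*6/2 = 15 unique entries.
Total dim = 5 + 15 = 20.

20


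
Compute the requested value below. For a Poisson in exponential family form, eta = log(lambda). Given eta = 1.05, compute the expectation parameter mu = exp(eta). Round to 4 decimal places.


Expectation parameter for Poisson exponential family:
mu = exp(eta).
eta = 1.05.
mu = exp(1.05) = 2.8577

2.8577


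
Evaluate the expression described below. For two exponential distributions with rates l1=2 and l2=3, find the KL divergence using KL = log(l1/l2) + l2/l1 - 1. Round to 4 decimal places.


KL divergence for exponential family:
KL = log(l1/l2) + l2/l1 - 1.
log(2/3) = -0.405465.
3/2 = 1.5.
KL = -0.405465 + 1.5 - 1 = 0.0945

0.0945


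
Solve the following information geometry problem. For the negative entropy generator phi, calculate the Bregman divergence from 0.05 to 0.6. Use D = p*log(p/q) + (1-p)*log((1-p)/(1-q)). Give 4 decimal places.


Bregman divergence with negative entropy generator:
D = p*log(p/q) + (1-p)*log((1-p)/(1-q)).
p = 0.05, q = 0.6.
p*log(p/q) = 0.05*log(0.05/0.6) = -0.124245.
(1-p)*log((1-p)/(1-q)) = 0.95*log(0.95/0.4) = 0.821748.
D = -0.124245 + 0.821748 = 0.6975

0.6975


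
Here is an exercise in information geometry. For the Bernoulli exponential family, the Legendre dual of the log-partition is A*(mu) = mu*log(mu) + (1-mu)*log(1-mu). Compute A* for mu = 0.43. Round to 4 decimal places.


Legendre transform for Bernoulli:
A*(mu) = mu*log(mu) + (1-mu)*log(1-mu).
mu = 0.43, 1-mu = 0.57.
mu*log(mu) = 0.43*log(0.43) = -0.362907.
(1-mu)*log(1-mu) = 0.57*log(0.57) = -0.320408.
A* = -0.362907 + -0.320408 = -0.6833

-0.6833


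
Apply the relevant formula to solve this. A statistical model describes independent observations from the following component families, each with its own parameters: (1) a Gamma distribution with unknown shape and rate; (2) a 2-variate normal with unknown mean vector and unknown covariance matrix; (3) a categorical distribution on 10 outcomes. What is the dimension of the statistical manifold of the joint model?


The dimension of a statistical manifold equals the number of free
(independent) real parameters of the model. For a product of independent
blocks the parameter counts add.
- Gamma (shape, rate): 2.
- 2-variate normal: 2 (mean) + 2*3/2 = 3 (symmetric covariance) = 5.
- categorical on 10 outcomes (probabilities sum to 1): 10-1 = 9.
Total = 2 + 5 + 9 = 16.
Dimension = 16

16


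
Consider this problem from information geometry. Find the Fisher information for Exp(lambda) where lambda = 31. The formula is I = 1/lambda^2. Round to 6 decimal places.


Fisher information for exponential: I(lambda) = 1/lambda^2.
lambda = 31, lambda^2 = 961.
I = 1/961 = 0.001041

0.001041


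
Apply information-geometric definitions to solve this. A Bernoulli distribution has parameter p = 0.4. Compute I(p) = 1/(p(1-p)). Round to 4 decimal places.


For Bernoulli(p), Fisher information is I(p) = 1/(p*(1-p)).
p = 0.4, 1-p = 0.6.
p*(1-p) = 0.24.
I(p) = 1/0.24 = 4.1667

4.1667


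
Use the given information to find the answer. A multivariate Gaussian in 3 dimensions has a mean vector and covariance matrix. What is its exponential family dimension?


Exponential family dimension calculation:
For 3-dim MVN: mean has 3 params, covariance has 3*4/2 = 6 unique entries.
Total dim = 3 + 6 = 9.

9


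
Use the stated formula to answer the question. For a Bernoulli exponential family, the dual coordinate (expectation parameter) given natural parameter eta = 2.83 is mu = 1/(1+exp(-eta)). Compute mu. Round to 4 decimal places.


Dual coordinate (expectation parameter) for Bernoulli:
mu = 1/(1+exp(-eta)).
eta = 2.83.
exp(-eta) = exp(-2.83) = 0.059013.
mu = 1/(1+0.059013) = 0.9443

0.9443


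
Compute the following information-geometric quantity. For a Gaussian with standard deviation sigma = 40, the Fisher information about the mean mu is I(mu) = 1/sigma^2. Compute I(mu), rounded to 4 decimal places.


The Fisher information for the mean of a normal distribution is I(mu) = 1/sigma^2.
sigma = 40, so sigma^2 = 1600.
I(mu) = 1/1600 = 0.0006

0.0006


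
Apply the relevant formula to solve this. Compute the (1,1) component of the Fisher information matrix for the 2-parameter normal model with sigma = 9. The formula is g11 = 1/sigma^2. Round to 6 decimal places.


For the 2-parameter normal family, the Fisher metric has:
  g11 = 1/sigma^2, g22 = 2/sigma^2.
sigma = 9, sigma^2 = 81.
g11 = 0.012346

0.012346


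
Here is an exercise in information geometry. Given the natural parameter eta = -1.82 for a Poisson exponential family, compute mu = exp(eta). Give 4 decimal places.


Expectation parameter for Poisson exponential family:
mu = exp(eta).
eta = -1.82.
mu = exp(-1.82) = 0.1620

0.1620


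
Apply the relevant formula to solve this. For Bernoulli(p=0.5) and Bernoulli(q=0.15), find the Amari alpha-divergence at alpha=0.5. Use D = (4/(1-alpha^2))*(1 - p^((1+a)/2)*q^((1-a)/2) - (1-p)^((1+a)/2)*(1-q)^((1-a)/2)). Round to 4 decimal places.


Amari alpha-divergence:
D = (4/(1-alpha^2))*(1 - p^((1+a)/2)*q^((1-a)/2) - (1-p)^((1+a)/2)*(1-q)^((1-a)/2)).
alpha = 0.5, p = 0.5, q = 0.15.
e1 = (1+alpha)/2 = 0.75, e2 = (1-alpha)/2 = 0.25.
t1 = p^e1 * q^e2 = 0.5^0.75 * 0.15^0.25 = 0.370041.
t2 = (1-p)^e1 * (1-q)^e2 = 0.5^0.75 * 0.85^0.25 = 0.570929.
4/(1-alpha^2) = 5.333333.
D = 5.333333*(1 - 0.370041 - 0.570929) = 0.3148

0.3148


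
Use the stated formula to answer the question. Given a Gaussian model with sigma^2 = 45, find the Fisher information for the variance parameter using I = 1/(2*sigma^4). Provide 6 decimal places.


Fisher information for variance: I(sigma^2) = 1/(2*sigma^4).
sigma^2 = 45, so sigma^4 = 2025.
I = 1/(2*2025) = 1/4050 = 0.000247

0.000247


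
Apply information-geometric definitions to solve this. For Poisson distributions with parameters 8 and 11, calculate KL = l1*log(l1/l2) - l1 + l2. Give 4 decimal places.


KL divergence for Poisson:
KL = l1*log(l1/l2) - l1 + l2.
l1 = 8, l2 = 11.
log(8/11) = -0.318454.
l1*log(l1/l2) = 8 * -0.318454 = -2.54763.
KL = -2.54763 - 8 + 11 = 0.4524

0.4524


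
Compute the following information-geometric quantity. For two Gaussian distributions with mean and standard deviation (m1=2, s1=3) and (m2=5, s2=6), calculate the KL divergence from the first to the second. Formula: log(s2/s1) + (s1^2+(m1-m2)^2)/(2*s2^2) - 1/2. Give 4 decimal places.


KL divergence between normal distributions:
KL = log(s2/s1) + (s1^2 + (m1-m2)^2)/(2*s2^2) - 1/2.
log(6/3) = 0.693147.
(3^2 + (2-5)^2)/(2*6^2) = (9 + 9)/72 = 0.25.
KL = 0.693147 + 0.25 - 0.5 = 0.4431

0.4431


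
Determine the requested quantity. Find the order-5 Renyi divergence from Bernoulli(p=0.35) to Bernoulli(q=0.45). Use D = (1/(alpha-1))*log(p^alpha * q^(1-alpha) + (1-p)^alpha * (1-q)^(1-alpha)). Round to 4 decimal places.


Renyi divergence of order alpha between Bernoulli distributions:
D = (1/(alpha-1))*log(p^alpha * q^(1-alpha) + (1-p)^alpha * (1-q)^(1-alpha)).
alpha = 5, p = 0.35, q = 0.45.
p^alpha * q^(1-alpha) = 0.35^5 * 0.45^-4 = 0.128083.
(1-p)^alpha * (1-q)^(1-alpha) = 0.65^5 * 0.55^-4 = 1.267991.
sum = 0.128083 + 1.267991 = 1.396073.
D = (1/4)*log(1.396073) = 0.0834

0.0834


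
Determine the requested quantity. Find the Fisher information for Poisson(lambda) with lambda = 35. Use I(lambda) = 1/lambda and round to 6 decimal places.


Fisher information for Poisson: I(lambda) = 1/lambda.
lambda = 35.
I(lambda) = 1/35 = 0.028571

0.028571


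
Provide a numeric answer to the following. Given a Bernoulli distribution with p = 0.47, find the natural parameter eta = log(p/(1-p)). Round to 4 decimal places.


Natural parameter for Bernoulli: eta = log(p/(1-p)).
p = 0.47, 1-p = 0.53.
p/(1-p) = 0.886792.
eta = log(0.886792) = -0.1201

-0.1201


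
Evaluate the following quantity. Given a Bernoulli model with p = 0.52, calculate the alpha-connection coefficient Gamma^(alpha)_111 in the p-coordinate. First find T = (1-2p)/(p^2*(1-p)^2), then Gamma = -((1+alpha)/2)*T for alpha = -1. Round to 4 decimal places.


Skewness (Amari-Chentsov) tensor: T = (1-2p)/(p^2*(1-p)^2).
p = 0.52, 1-2p = -0.04, p^2 = 0.2704, (1-p)^2 = 0.2304.
T = -0.04/(0.2704 * 0.2304) = -0.642053.
In the p-coordinate, Gamma^(alpha) = Gamma^(0) - (alpha/2)*T with Gamma^(0) = (1/2)*g'(p) = -T/2,
so Gamma^(alpha) = -((1+alpha)/2)*T.
alpha = -1, -(1+alpha)/2 = 0.0.
Gamma = 0.0 * -0.642053 = 0.0000

0.0000


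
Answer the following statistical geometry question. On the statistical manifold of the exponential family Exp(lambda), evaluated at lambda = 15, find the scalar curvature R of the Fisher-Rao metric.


This family has a single free parameter, so its statistical manifold
is 1-dimensional. The Riemann curvature tensor of any 1-dimensional
Riemannian manifold vanishes identically, so R = 0.

0


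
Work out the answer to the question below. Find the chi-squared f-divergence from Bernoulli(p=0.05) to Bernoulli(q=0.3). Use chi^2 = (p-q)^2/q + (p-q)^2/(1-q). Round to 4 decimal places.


Chi-squared divergence between Bernoulli distributions:
chi^2 = (p-q)^2/q + (p-q)^2/(1-q).
p = 0.05, q = 0.3, p-q = -0.25.
(p-q)^2 = 0.0625.
term1 = 0.0625/0.3 = 0.208333.
term2 = 0.0625/0.7 = 0.089286.
chi^2 = 0.208333 + 0.089286 = 0.2976

0.2976


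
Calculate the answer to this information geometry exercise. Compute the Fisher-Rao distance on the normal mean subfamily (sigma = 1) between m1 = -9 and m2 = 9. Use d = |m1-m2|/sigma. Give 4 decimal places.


On the fixed-variance normal subfamily, geodesic distance = |m1-m2|/sigma.
|-9 - 9| = 18.
sigma = 1.
d = 18/1 = 18.0000

18.0000


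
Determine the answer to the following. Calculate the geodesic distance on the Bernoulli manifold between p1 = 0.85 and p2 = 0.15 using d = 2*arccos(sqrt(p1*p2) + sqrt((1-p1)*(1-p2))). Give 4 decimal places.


Geodesic distance on Bernoulli manifold:
d(p1,p2) = 2*arccos(sqrt(p1*p2) + sqrt((1-p1)*(1-p2))).
sqrt(p1*p2) = sqrt(0.85*0.15) = 0.357071.
sqrt((1-p1)*(1-p2)) = sqrt(0.15*0.85) = 0.357071.
arg = 0.357071 + 0.357071 = 0.714143.
d = 2*arccos(0.714143) = 1.5508

1.5508


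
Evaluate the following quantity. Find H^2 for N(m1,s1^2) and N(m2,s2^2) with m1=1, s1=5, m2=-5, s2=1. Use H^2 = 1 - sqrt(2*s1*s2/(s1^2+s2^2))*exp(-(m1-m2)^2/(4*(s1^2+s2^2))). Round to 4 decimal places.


Squared Hellinger distance for Gaussians:
H^2 = 1 - sqrt(2*s1*s2/(s1^2+s2^2)) * exp(-(m1-m2)^2/(4*(s1^2+s2^2))).
s1^2 = 25, s2^2 = 1, s1^2+s2^2 = 26.
sqrt(2*5*1/(26)) = 0.620174.
(m1-m2)^2 = (6)^2 = 36.
exp(-36/(4*26)) = exp(-0.346154) = 0.707404.
H^2 = 1 - 0.620174*0.707404 = 0.5613

0.5613


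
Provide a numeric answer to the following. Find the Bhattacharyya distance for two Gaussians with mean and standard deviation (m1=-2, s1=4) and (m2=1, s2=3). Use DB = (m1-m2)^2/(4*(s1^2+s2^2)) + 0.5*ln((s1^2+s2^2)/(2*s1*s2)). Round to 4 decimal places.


Bhattacharyya distance between two Gaussians:
DB = (m1-m2)^2/(4*(s1^2+s2^2)) + (1/2)*ln((s1^2+s2^2)/(2*s1*s2)).
(m1-m2)^2 = (-3)^2 = 9.
s1^2+s2^2 = 16 + 9 = 25.
term1 = 9/100 = 0.09.
term2 = 0.5*ln(25/24.0) = 0.020411.
DB = 0.09 + 0.020411 = 0.1104

0.1104


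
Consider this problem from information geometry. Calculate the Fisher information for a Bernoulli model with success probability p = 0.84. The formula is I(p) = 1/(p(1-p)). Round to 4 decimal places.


For Bernoulli(p), Fisher information is I(p) = 1/(p*(1-p)).
p = 0.84, 1-p = 0.16.
p*(1-p) = 0.1344.
I(p) = 1/0.1344 = 7.4405

7.4405


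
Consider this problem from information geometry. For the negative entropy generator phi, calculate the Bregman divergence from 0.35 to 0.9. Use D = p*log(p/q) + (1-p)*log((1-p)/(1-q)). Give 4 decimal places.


Bregman divergence with negative entropy generator:
D = p*log(p/q) + (1-p)*log((1-p)/(1-q)).
p = 0.35, q = 0.9.
p*log(p/q) = 0.35*log(0.35/0.9) = -0.330562.
(1-p)*log((1-p)/(1-q)) = 0.65*log(0.65/0.1) = 1.216671.
D = -0.330562 + 1.216671 = 0.8861

0.8861


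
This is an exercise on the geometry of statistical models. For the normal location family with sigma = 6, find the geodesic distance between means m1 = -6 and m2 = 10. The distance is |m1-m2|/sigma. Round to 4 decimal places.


On the fixed-variance normal subfamily, geodesic distance = |m1-m2|/sigma.
|-6 - 10| = 16.
sigma = 6.
d = 16/6 = 2.6667

2.6667


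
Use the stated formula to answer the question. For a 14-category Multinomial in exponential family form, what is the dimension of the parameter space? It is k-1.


Exponential family dimension calculation:
For Multinomial with k=14 categories, dim = k-1 = 13.

13


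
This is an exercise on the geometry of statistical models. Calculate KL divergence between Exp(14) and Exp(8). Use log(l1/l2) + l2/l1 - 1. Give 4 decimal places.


KL divergence for exponential family:
KL = log(l1/l2) + l2/l1 - 1.
log(14/8) = 0.559616.
8/14 = 0.571429.
KL = 0.559616 + 0.571429 - 1 = 0.1310

0.1310


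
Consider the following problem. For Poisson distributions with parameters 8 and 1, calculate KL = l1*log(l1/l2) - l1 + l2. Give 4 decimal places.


KL divergence for Poisson:
KL = l1*log(l1/l2) - l1 + l2.
l1 = 8, l2 = 1.
log(8/1) = 2.079442.
l1*log(l1/l2) = 8 * 2.079442 = 16.635532.
KL = 16.635532 - 8 + 1 = 9.6355

9.6355


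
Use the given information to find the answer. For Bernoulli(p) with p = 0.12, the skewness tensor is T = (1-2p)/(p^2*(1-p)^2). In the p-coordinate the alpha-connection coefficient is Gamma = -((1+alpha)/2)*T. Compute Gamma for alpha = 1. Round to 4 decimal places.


Skewness (Amari-Chentsov) tensor: T = (1-2p)/(p^2*(1-p)^2).
p = 0.12, 1-2p = 0.76, p^2 = 0.0144, (1-p)^2 = 0.7744.
T = 0.76/(0.0144 * 0.7744) = 68.153122.
In the p-coordinate, Gamma^(alpha) = Gamma^(0) - (alpha/2)*T with Gamma^(0) = (1/2)*g'(p) = -T/2,
so Gamma^(alpha) = -((1+alpha)/2)*T.
alpha = 1, -(1+alpha)/2 = -1.0.
Gamma = -1.0 * 68.153122 = -68.1531

-68.1531


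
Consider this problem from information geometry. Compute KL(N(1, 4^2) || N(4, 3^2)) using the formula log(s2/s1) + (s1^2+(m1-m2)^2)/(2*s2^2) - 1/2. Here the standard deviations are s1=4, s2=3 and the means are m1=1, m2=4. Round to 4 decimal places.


KL divergence between normal distributions:
KL = log(s2/s1) + (s1^2 + (m1-m2)^2)/(2*s2^2) - 1/2.
log(3/4) = -0.287682.
(4^2 + (1-4)^2)/(2*3^2) = (16 + 9)/18 = 1.388889.
KL = -0.287682 + 1.388889 - 0.5 = 0.6012

0.6012


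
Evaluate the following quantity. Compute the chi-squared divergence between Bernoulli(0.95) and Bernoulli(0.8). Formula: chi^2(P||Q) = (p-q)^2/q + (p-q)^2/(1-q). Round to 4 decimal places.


Chi-squared divergence between Bernoulli distributions:
chi^2 = (p-q)^2/q + (p-q)^2/(1-q).
p = 0.95, q = 0.8, p-q = 0.15.
(p-q)^2 = 0.0225.
term1 = 0.0225/0.8 = 0.028125.
term2 = 0.0225/0.2 = 0.1125.
chi^2 = 0.028125 + 0.1125 = 0.1406

0.1406


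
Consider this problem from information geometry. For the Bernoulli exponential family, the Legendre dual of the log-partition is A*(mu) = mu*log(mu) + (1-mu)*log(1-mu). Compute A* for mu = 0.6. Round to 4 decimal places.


Legendre transform for Bernoulli:
A*(mu) = mu*log(mu) + (1-mu)*log(1-mu).
mu = 0.6, 1-mu = 0.4.
mu*log(mu) = 0.6*log(0.6) = -0.306495.
(1-mu)*log(1-mu) = 0.4*log(0.4) = -0.366516.
A* = -0.306495 + -0.366516 = -0.6730

-0.6730


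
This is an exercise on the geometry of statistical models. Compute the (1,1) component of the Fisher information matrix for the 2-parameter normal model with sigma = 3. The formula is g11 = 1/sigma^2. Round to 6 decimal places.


For the 2-parameter normal family, the Fisher metric has:
  g11 = 1/sigma^2, g22 = 2/sigma^2.
sigma = 3, sigma^2 = 9.
g11 = 0.111111

0.111111


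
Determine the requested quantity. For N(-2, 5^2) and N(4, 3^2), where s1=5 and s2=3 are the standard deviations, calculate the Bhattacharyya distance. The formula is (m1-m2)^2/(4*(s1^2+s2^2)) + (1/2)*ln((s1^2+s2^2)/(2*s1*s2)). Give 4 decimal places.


Bhattacharyya distance between two Gaussians:
DB = (m1-m2)^2/(4*(s1^2+s2^2)) + (1/2)*ln((s1^2+s2^2)/(2*s1*s2)).
(m1-m2)^2 = (-6)^2 = 36.
s1^2+s2^2 = 25 + 9 = 34.
term1 = 36/136 = 0.264706.
term2 = 0.5*ln(34/30.0) = 0.062582.
DB = 0.264706 + 0.062582 = 0.3273

0.3273


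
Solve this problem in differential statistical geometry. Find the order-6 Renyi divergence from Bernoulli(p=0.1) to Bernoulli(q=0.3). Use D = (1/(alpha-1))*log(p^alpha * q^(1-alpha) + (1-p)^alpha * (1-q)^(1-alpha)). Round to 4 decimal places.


Renyi divergence of order alpha between Bernoulli distributions:
D = (1/(alpha-1))*log(p^alpha * q^(1-alpha) + (1-p)^alpha * (1-q)^(1-alpha)).
alpha = 6, p = 0.1, q = 0.3.
p^alpha * q^(1-alpha) = 0.1^6 * 0.3^-5 = 0.000412.
(1-p)^alpha * (1-q)^(1-alpha) = 0.9^6 * 0.7^-5 = 3.162022.
sum = 0.000412 + 3.162022 = 3.162433.
D = (1/5)*log(3.162433) = 0.2303

0.2303


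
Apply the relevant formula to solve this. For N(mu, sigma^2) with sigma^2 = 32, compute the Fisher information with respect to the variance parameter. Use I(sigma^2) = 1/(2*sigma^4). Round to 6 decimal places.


Fisher information for variance: I(sigma^2) = 1/(2*sigma^4).
sigma^2 = 32, so sigma^4 = 1024.
I = 1/(2*1024) = 1/2048 = 0.000488

0.000488


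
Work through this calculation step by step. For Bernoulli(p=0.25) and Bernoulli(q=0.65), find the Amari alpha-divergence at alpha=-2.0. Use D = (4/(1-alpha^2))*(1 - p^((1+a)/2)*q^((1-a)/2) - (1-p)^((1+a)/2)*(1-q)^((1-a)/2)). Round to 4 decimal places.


Amari alpha-divergence:
D = (4/(1-alpha^2))*(1 - p^((1+a)/2)*q^((1-a)/2) - (1-p)^((1+a)/2)*(1-q)^((1-a)/2)).
alpha = -2.0, p = 0.25, q = 0.65.
e1 = (1+alpha)/2 = -0.5, e2 = (1-alpha)/2 = 1.5.
t1 = p^e1 * q^e2 = 0.25^-0.5 * 0.65^1.5 = 1.048094.
t2 = (1-p)^e1 * (1-q)^e2 = 0.75^-0.5 * 0.35^1.5 = 0.239096.
4/(1-alpha^2) = -1.333333.
D = -1.333333*(1 - 1.048094 - 0.239096) = 0.3829

0.3829


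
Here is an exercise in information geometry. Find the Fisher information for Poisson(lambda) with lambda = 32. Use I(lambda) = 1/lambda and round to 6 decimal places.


Fisher information for Poisson: I(lambda) = 1/lambda.
lambda = 32.
I(lambda) = 1/32 = 0.031250

0.031250


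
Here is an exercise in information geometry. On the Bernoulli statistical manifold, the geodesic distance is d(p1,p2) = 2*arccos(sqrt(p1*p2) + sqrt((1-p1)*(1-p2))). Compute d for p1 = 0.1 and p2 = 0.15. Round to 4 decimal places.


Geodesic distance on Bernoulli manifold:
d(p1,p2) = 2*arccos(sqrt(p1*p2) + sqrt((1-p1)*(1-p2))).
sqrt(p1*p2) = sqrt(0.1*0.15) = 0.122474.
sqrt((1-p1)*(1-p2)) = sqrt(0.9*0.85) = 0.874643.
arg = 0.122474 + 0.874643 = 0.997117.
d = 2*arccos(0.997117) = 0.1519

0.1519


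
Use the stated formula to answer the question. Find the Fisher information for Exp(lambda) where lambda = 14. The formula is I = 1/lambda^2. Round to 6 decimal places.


Fisher information for exponential: I(lambda) = 1/lambda^2.
lambda = 14, lambda^2 = 196.
I = 1/196 = 0.005102

0.005102


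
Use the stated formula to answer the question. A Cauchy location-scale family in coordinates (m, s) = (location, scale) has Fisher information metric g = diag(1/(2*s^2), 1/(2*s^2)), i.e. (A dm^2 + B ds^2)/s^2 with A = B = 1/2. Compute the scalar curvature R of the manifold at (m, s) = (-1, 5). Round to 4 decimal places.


The metric has the form g = (A dm^2 + B ds^2)/s^2 with A = 1/2, B = 1/2.
Substitute u = sqrt(A/B)*m: g = B*(du^2 + ds^2)/s^2, i.e. B times the
Poincare upper half-plane metric, which has constant Gaussian curvature -1.
Scaling a 2D metric by a constant c divides the Gaussian curvature by c,
so K = -1/B = -1/(1/2) = -2.0000 everywhere (the point (m, s) = (-1, 5) is irrelevant:
the curvature is constant).
Scalar curvature in dimension 2: R = 2K = -2/(1/2) = -4.0000.

-4.0000


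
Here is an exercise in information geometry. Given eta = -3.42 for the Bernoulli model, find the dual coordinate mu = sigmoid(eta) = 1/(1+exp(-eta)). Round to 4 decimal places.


Dual coordinate (expectation parameter) for Bernoulli:
mu = 1/(1+exp(-eta)).
eta = -3.42.
exp(-eta) = exp(3.42) = 30.569415.
mu = 1/(1+30.569415) = 0.0317

0.0317


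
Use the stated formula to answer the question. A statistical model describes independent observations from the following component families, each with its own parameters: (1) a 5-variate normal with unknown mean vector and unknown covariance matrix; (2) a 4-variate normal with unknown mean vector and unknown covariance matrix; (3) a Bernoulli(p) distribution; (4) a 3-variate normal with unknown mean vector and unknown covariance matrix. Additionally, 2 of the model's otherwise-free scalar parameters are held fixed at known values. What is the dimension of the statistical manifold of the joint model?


The dimension of a statistical manifold equals the number of free
(independent) real parameters of the model. For a product of independent
blocks the parameter counts add.
- 5-variate normal: 5 (mean) + 5*6/2 = 15 (symmetric covariance) = 20.
- 4-variate normal: 4 (mean) + 4*5/2 = 10 (symmetric covariance) = 14.
- Bernoulli (p): 1.
- 3-variate normal: 3 (mean) + 3*4/2 = 6 (symmetric covariance) = 9.
Total = 20 + 14 + 1 + 9 = 44.
2 parameter(s) fixed at known values: 44 - 2 = 42.
Dimension = 42

42


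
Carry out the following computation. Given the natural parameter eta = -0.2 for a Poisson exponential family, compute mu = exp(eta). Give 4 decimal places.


Expectation parameter for Poisson exponential family:
mu = exp(eta).
eta = -0.2.
mu = exp(-0.2) = 0.8187

0.8187


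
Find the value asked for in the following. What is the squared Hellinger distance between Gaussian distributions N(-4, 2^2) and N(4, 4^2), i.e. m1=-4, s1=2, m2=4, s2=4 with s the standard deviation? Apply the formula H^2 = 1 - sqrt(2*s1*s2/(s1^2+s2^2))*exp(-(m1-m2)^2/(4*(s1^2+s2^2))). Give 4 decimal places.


Squared Hellinger distance for Gaussians:
H^2 = 1 - sqrt(2*s1*s2/(s1^2+s2^2)) * exp(-(m1-m2)^2/(4*(s1^2+s2^2))).
s1^2 = 4, s2^2 = 16, s1^2+s2^2 = 20.
sqrt(2*2*4/(20)) = 0.894427.
(m1-m2)^2 = (-8)^2 = 64.
exp(-64/(4*20)) = exp(-0.8) = 0.449329.
H^2 = 1 - 0.894427*0.449329 = 0.5981

0.5981


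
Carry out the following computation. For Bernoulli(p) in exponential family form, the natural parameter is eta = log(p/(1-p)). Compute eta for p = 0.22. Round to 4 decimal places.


Natural parameter for Bernoulli: eta = log(p/(1-p)).
p = 0.22, 1-p = 0.78.
p/(1-p) = 0.282051.
eta = log(0.282051) = -1.2657

-1.2657


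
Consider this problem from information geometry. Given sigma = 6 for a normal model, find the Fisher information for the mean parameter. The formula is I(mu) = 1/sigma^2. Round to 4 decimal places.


The Fisher information for the mean of a normal distribution is I(mu) = 1/sigma^2.
sigma = 6, so sigma^2 = 36.
I(mu) = 1/36 = 0.0278

0.0278


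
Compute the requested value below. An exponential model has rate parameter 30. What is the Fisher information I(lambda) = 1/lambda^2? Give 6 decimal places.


Fisher information for exponential: I(lambda) = 1/lambda^2.
lambda = 30, lambda^2 = 900.
I = 1/900 = 0.001111

0.001111


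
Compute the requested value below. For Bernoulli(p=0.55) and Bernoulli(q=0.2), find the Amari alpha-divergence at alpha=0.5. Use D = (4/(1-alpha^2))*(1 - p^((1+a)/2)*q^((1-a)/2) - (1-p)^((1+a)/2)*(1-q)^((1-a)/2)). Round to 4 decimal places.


Amari alpha-divergence:
D = (4/(1-alpha^2))*(1 - p^((1+a)/2)*q^((1-a)/2) - (1-p)^((1+a)/2)*(1-q)^((1-a)/2)).
alpha = 0.5, p = 0.55, q = 0.2.
e1 = (1+alpha)/2 = 0.75, e2 = (1-alpha)/2 = 0.25.
t1 = p^e1 * q^e2 = 0.55^0.75 * 0.2^0.25 = 0.4271.
t2 = (1-p)^e1 * (1-q)^e2 = 0.45^0.75 * 0.8^0.25 = 0.519615.
4/(1-alpha^2) = 5.333333.
D = 5.333333*(1 - 0.4271 - 0.519615) = 0.2842

0.2842


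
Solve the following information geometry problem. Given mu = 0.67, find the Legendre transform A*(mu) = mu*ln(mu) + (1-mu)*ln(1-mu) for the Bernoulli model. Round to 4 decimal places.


Legendre transform for Bernoulli:
A*(mu) = mu*log(mu) + (1-mu)*log(1-mu).
mu = 0.67, 1-mu = 0.33.
mu*log(mu) = 0.67*log(0.67) = -0.26832.
(1-mu)*log(1-mu) = 0.33*log(0.33) = -0.365859.
A* = -0.26832 + -0.365859 = -0.6342

-0.6342


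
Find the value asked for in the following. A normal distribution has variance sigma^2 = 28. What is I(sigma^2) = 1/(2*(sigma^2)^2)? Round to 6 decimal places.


Fisher information for variance: I(sigma^2) = 1/(2*sigma^4).
sigma^2 = 28, so sigma^4 = 784.
I = 1/(2*784) = 1/1568 = 0.000638

0.000638


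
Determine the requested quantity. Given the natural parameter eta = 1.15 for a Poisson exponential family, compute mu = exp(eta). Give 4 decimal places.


Expectation parameter for Poisson exponential family:
mu = exp(eta).
eta = 1.15.
mu = exp(1.15) = 3.1582

3.1582


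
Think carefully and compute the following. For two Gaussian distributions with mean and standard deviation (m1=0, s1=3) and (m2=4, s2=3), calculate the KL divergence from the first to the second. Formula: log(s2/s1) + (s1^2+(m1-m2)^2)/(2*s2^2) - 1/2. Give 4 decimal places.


KL divergence between normal distributions:
KL = log(s2/s1) + (s1^2 + (m1-m2)^2)/(2*s2^2) - 1/2.
log(3/3) = 0.0.
(3^2 + (0-4)^2)/(2*3^2) = (9 + 16)/18 = 1.388889.
KL = 0.0 + 1.388889 - 0.5 = 0.8889

0.8889


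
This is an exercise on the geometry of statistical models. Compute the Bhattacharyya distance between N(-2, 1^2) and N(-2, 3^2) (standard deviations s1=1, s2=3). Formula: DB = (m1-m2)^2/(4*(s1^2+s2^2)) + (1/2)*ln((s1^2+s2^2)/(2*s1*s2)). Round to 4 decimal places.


Bhattacharyya distance between two Gaussians:
DB = (m1-m2)^2/(4*(s1^2+s2^2)) + (1/2)*ln((s1^2+s2^2)/(2*s1*s2)).
(m1-m2)^2 = (0)^2 = 0.
s1^2+s2^2 = 1 + 9 = 10.
term1 = 0/40 = 0.0.
term2 = 0.5*ln(10/6.0) = 0.255413.
DB = 0.0 + 0.255413 = 0.2554

0.2554


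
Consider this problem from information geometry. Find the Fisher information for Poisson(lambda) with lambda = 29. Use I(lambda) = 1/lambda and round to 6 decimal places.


Fisher information for Poisson: I(lambda) = 1/lambda.
lambda = 29.
I(lambda) = 1/29 = 0.034483

0.034483


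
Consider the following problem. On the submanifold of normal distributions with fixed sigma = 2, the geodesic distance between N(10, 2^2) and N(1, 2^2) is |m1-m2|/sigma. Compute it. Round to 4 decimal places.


On the fixed-variance normal subfamily, geodesic distance = |m1-m2|/sigma.
|10 - 1| = 9.
sigma = 2.
d = 9/2 = 4.5000

4.5000


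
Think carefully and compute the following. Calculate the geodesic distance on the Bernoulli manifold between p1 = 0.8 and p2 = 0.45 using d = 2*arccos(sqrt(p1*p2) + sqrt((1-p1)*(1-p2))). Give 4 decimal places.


Geodesic distance on Bernoulli manifold:
d(p1,p2) = 2*arccos(sqrt(p1*p2) + sqrt((1-p1)*(1-p2))).
sqrt(p1*p2) = sqrt(0.8*0.45) = 0.6.
sqrt((1-p1)*(1-p2)) = sqrt(0.2*0.55) = 0.331662.
arg = 0.6 + 0.331662 = 0.931662.
d = 2*arccos(0.931662) = 0.7437

0.7437


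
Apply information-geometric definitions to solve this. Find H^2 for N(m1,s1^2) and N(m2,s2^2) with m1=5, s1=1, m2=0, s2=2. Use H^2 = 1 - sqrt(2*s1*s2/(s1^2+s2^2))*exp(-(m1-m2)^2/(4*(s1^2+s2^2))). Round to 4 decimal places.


Squared Hellinger distance for Gaussians:
H^2 = 1 - sqrt(2*s1*s2/(s1^2+s2^2)) * exp(-(m1-m2)^2/(4*(s1^2+s2^2))).
s1^2 = 1, s2^2 = 4, s1^2+s2^2 = 5.
sqrt(2*1*2/(5)) = 0.894427.
(m1-m2)^2 = (5)^2 = 25.
exp(-25/(4*5)) = exp(-1.25) = 0.286505.
H^2 = 1 - 0.894427*0.286505 = 0.7437

0.7437


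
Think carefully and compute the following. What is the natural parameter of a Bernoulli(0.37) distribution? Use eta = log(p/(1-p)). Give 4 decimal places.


Natural parameter for Bernoulli: eta = log(p/(1-p)).
p = 0.37, 1-p = 0.63.
p/(1-p) = 0.587302.
eta = log(0.587302) = -0.5322

-0.5322


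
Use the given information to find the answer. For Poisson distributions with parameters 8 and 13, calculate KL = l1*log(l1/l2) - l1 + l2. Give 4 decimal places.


KL divergence for Poisson:
KL = l1*log(l1/l2) - l1 + l2.
l1 = 8, l2 = 13.
log(8/13) = -0.485508.
l1*log(l1/l2) = 8 * -0.485508 = -3.884063.
KL = -3.884063 - 8 + 13 = 1.1159

1.1159


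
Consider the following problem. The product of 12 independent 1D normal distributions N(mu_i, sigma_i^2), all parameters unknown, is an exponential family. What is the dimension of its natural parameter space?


Exponential family dimension calculation:
Each univariate normal has two natural parameters (mu/sigma^2 and -1/(2 sigma^2)).
With 12 independent components, dim = 2 * 12 = 24.

24


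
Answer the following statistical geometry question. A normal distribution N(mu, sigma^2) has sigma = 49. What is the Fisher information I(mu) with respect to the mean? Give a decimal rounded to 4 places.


The Fisher information for the mean of a normal distribution is I(mu) = 1/sigma^2.
sigma = 49, so sigma^2 = 2401.
I(mu) = 1/2401 = 0.0004

0.0004


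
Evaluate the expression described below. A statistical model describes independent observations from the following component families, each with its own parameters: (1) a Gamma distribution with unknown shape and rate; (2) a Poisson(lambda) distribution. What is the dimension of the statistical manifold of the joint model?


The dimension of a statistical manifold equals the number of free
(independent) real parameters of the model. For a product of independent
blocks the parameter counts add.
- Gamma (shape, rate): 2.
- Poisson (lambda): 1.
Total = 2 + 1 = 3.
Dimension = 3

3


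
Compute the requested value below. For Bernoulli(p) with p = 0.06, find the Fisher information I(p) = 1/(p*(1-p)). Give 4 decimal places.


For Bernoulli(p), Fisher information is I(p) = 1/(p*(1-p)).
p = 0.06, 1-p = 0.94.
p*(1-p) = 0.0564.
I(p) = 1/0.0564 = 17.7305

17.7305


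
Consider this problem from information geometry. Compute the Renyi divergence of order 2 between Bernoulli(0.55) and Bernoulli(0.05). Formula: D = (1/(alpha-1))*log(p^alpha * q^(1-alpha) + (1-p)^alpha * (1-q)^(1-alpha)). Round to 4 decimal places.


Renyi divergence of order alpha between Bernoulli distributions:
D = (1/(alpha-1))*log(p^alpha * q^(1-alpha) + (1-p)^alpha * (1-q)^(1-alpha)).
alpha = 2, p = 0.55, q = 0.05.
p^alpha * q^(1-alpha) = 0.55^2 * 0.05^-1 = 6.05.
(1-p)^alpha * (1-q)^(1-alpha) = 0.45^2 * 0.95^-1 = 0.213158.
sum = 6.05 + 0.213158 = 6.263158.
D = (1/1)*log(6.263158) = 1.8347

1.8347


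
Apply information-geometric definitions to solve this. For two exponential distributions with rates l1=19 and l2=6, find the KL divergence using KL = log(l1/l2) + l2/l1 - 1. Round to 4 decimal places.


KL divergence for exponential family:
KL = log(l1/l2) + l2/l1 - 1.
log(19/6) = 1.15268.
6/19 = 0.315789.
KL = 1.15268 + 0.315789 - 1 = 0.4685

0.4685


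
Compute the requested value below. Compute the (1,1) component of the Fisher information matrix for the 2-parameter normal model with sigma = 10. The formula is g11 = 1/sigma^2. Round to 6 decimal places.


For the 2-parameter normal family, the Fisher metric has:
  g11 = 1/sigma^2, g22 = 2/sigma^2.
sigma = 10, sigma^2 = 100.
g11 = 0.010000

0.010000


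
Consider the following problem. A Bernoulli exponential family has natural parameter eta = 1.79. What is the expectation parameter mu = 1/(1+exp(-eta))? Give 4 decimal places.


Dual coordinate (expectation parameter) for Bernoulli:
mu = 1/(1+exp(-eta)).
eta = 1.79.
exp(-eta) = exp(-1.79) = 0.16696.
mu = 1/(1+0.16696) = 0.8569

0.8569


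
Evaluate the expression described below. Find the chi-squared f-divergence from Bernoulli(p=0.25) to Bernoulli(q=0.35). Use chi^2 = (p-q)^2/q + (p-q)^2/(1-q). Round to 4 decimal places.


Chi-squared divergence between Bernoulli distributions:
chi^2 = (p-q)^2/q + (p-q)^2/(1-q).
p = 0.25, q = 0.35, p-q = -0.1.
(p-q)^2 = 0.01.
term1 = 0.01/0.35 = 0.028571.
term2 = 0.01/0.65 = 0.015385.
chi^2 = 0.028571 + 0.015385 = 0.0440

0.0440


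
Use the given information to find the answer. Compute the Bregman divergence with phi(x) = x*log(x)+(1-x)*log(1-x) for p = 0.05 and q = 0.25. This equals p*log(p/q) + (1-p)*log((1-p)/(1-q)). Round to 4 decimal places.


Bregman divergence with negative entropy generator:
D = p*log(p/q) + (1-p)*log((1-p)/(1-q)).
p = 0.05, q = 0.25.
p*log(p/q) = 0.05*log(0.05/0.25) = -0.080472.
(1-p)*log((1-p)/(1-q)) = 0.95*log(0.95/0.75) = 0.224569.
D = -0.080472 + 0.224569 = 0.1441

0.1441


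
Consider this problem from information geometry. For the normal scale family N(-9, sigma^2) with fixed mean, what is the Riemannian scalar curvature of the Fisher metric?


This family has a single free parameter, so its statistical manifold
is 1-dimensional. The Riemann curvature tensor of any 1-dimensional
Riemannian manifold vanishes identically, so R = 0.

0


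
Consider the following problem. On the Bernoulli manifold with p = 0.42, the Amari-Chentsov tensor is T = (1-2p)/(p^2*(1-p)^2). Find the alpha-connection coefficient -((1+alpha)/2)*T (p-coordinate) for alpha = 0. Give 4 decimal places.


Skewness (Amari-Chentsov) tensor: T = (1-2p)/(p^2*(1-p)^2).
p = 0.42, 1-2p = 0.16, p^2 = 0.1764, (1-p)^2 = 0.3364.
T = 0.16/(0.1764 * 0.3364) = 2.696283.
In the p-coordinate, Gamma^(alpha) = Gamma^(0) - (alpha/2)*T with Gamma^(0) = (1/2)*g'(p) = -T/2,
so Gamma^(alpha) = -((1+alpha)/2)*T.
alpha = 0, -(1+alpha)/2 = -0.5.
Gamma = -0.5 * 2.696283 = -1.3481

-1.3481


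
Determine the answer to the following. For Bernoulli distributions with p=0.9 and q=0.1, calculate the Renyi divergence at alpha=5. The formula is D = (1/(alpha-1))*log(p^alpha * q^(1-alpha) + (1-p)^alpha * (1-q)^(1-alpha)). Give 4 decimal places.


Renyi divergence of order alpha between Bernoulli distributions:
D = (1/(alpha-1))*log(p^alpha * q^(1-alpha) + (1-p)^alpha * (1-q)^(1-alpha)).
alpha = 5, p = 0.9, q = 0.1.
p^alpha * q^(1-alpha) = 0.9^5 * 0.1^-4 = 5904.9.
(1-p)^alpha * (1-q)^(1-alpha) = 0.1^5 * 0.9^-4 = 1.5e-05.
sum = 5904.9 + 1.5e-05 = 5904.900015.
D = (1/4)*log(5904.900015) = 2.1709

2.1709


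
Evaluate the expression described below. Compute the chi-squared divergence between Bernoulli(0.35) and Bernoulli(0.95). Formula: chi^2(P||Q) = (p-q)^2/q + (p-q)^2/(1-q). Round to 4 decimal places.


Chi-squared divergence between Bernoulli distributions:
chi^2 = (p-q)^2/q + (p-q)^2/(1-q).
p = 0.35, q = 0.95, p-q = -0.6.
(p-q)^2 = 0.36.
term1 = 0.36/0.95 = 0.378947.
term2 = 0.36/0.05 = 7.2.
chi^2 = 0.378947 + 7.2 = 7.5789

7.5789


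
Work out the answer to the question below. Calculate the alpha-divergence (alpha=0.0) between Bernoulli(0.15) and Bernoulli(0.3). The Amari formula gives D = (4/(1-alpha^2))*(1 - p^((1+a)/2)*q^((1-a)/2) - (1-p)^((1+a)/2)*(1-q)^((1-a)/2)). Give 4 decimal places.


Amari alpha-divergence:
D = (4/(1-alpha^2))*(1 - p^((1+a)/2)*q^((1-a)/2) - (1-p)^((1+a)/2)*(1-q)^((1-a)/2)).
alpha = 0.0, p = 0.15, q = 0.3.
e1 = (1+alpha)/2 = 0.5, e2 = (1-alpha)/2 = 0.5.
t1 = p^e1 * q^e2 = 0.15^0.5 * 0.3^0.5 = 0.212132.
t2 = (1-p)^e1 * (1-q)^e2 = 0.85^0.5 * 0.7^0.5 = 0.771362.
4/(1-alpha^2) = 4.0.
D = 4.0*(1 - 0.212132 - 0.771362) = 0.0660

0.0660


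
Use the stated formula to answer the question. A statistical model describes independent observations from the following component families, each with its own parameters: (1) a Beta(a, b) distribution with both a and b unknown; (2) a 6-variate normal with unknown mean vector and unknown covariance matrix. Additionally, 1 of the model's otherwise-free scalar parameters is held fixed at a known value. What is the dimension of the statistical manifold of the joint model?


The dimension of a statistical manifold equals the number of free
(independent) real parameters of the model. For a product of independent
blocks the parameter counts add.
- Beta (a, b): 2.
- 6-variate normal: 6 (mean) + 6*7/2 = 21 (symmetric covariance) = 27.
Total = 2 + 27 = 29.
1 parameter(s) fixed at known values: 29 - 1 = 28.
Dimension = 28

28


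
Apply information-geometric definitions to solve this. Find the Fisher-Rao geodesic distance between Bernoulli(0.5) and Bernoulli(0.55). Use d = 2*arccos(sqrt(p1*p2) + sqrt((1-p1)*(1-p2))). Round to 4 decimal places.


Geodesic distance on Bernoulli manifold:
d(p1,p2) = 2*arccos(sqrt(p1*p2) + sqrt((1-p1)*(1-p2))).
sqrt(p1*p2) = sqrt(0.5*0.55) = 0.524404.
sqrt((1-p1)*(1-p2)) = sqrt(0.5*0.45) = 0.474342.
arg = 0.524404 + 0.474342 = 0.998746.
d = 2*arccos(0.998746) = 0.1002

0.1002


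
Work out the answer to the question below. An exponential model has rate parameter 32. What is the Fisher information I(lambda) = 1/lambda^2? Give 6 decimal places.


Fisher information for exponential: I(lambda) = 1/lambda^2.
lambda = 32, lambda^2 = 1024.
I = 1/1024 = 0.000977

0.000977
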